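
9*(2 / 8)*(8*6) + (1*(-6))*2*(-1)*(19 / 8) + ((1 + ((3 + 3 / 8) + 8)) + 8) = 1255 / 8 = 156.88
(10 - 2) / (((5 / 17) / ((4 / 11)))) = 544 / 55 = 9.89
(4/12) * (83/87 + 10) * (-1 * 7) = -6671/261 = -25.56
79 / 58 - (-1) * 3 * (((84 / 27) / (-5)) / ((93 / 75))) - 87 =-470051 / 5394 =-87.14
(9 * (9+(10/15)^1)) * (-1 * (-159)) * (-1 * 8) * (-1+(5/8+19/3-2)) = -438045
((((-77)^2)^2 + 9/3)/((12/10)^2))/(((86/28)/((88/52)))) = 67669609700/5031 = 13450528.66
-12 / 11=-1.09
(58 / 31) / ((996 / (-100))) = -1450 / 7719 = -0.19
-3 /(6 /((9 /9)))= -1 /2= -0.50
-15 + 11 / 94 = -1399 / 94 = -14.88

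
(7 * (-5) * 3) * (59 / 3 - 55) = 3710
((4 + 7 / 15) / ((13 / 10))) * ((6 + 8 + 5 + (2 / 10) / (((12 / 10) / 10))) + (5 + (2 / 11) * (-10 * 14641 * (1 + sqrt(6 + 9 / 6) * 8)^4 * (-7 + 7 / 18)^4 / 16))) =-20858836329272298973 / 8188128 -3308357492508145 * sqrt(30) / 39366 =-3007760179775.31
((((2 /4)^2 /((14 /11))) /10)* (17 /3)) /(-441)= -187 /740880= -0.00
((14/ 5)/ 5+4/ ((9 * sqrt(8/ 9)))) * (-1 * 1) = -14/ 25 - sqrt(2)/ 3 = -1.03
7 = 7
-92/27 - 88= -2468/27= -91.41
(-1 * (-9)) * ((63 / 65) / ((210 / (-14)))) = -189 / 325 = -0.58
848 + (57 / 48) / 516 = 7001107 / 8256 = 848.00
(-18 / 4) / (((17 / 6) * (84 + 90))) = -9 / 986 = -0.01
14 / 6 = 7 / 3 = 2.33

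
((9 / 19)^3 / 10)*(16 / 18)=324 / 34295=0.01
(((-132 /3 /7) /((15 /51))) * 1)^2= 559504 /1225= 456.74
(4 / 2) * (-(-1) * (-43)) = -86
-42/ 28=-3/ 2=-1.50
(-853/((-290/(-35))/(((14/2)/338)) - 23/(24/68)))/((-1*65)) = 250782/6400225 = 0.04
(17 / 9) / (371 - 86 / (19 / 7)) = 323 / 58023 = 0.01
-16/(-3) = 16/3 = 5.33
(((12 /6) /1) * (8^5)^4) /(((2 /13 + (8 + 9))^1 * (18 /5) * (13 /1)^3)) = 5764607523034234880 /339183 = 16995567357545.14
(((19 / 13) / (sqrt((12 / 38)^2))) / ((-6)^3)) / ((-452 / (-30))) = -1805 / 1269216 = -0.00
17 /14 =1.21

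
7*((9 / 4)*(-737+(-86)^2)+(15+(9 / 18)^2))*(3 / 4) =157479 / 2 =78739.50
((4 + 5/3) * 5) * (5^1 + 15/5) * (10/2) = 3400/3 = 1133.33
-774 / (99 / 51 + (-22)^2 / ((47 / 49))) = -618426 / 404723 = -1.53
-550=-550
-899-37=-936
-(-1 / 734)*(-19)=-19 / 734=-0.03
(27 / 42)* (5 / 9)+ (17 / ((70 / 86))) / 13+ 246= 225647 / 910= 247.96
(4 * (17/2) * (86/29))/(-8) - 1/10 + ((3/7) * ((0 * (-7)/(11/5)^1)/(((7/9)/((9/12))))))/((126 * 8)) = -1842/145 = -12.70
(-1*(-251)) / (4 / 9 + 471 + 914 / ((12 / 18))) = 0.14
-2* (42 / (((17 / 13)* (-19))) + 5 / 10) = 769 / 323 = 2.38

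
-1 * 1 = -1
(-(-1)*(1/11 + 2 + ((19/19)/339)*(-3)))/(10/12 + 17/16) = 124224/113113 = 1.10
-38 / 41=-0.93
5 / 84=0.06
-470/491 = -0.96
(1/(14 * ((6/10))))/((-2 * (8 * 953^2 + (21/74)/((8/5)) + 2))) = -740/90326861373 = -0.00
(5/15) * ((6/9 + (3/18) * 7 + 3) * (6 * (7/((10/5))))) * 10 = 1015/3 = 338.33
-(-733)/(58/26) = 9529/29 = 328.59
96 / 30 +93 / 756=4187 / 1260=3.32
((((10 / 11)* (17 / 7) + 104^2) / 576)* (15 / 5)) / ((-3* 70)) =-416501 / 1552320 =-0.27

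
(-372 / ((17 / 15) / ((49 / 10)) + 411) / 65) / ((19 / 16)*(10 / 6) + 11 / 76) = -49871808 / 7611083155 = -0.01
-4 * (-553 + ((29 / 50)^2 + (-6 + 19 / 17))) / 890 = 23695703 / 9456250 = 2.51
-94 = -94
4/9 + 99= 895/9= 99.44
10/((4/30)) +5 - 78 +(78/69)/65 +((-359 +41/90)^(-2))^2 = 10937099851412545064/5421407253770331605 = 2.02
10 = 10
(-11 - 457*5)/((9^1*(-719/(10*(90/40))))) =5740/719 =7.98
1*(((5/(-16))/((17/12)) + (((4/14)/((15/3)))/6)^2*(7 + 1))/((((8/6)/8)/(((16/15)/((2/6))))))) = -1318648/312375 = -4.22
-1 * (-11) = 11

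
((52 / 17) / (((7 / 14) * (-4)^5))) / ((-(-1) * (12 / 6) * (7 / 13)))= -169 / 30464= -0.01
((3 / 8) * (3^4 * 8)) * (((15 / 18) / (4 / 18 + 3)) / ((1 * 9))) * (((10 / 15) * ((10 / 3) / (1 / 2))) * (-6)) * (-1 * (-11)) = -2048.28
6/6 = 1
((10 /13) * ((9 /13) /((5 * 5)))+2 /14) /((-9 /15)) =-971 /3549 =-0.27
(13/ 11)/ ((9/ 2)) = 26/ 99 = 0.26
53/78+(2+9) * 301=258311/78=3311.68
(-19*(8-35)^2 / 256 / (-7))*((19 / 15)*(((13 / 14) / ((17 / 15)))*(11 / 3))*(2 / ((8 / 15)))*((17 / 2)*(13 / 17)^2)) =31800026115 / 58003456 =548.24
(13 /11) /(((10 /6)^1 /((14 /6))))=1.65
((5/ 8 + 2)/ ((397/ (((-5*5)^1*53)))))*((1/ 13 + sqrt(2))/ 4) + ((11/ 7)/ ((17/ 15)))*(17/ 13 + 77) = 2130579705/ 19653088 -27825*sqrt(2)/ 12704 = 105.31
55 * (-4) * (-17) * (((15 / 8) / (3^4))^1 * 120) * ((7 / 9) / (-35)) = -18700 / 81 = -230.86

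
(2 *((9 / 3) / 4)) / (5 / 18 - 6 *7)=-27 / 751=-0.04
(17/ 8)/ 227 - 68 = -123471/ 1816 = -67.99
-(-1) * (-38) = -38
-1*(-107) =107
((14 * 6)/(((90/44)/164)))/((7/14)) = 202048/15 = 13469.87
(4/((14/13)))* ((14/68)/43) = 0.02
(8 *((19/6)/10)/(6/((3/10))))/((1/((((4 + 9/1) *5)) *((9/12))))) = 247/40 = 6.18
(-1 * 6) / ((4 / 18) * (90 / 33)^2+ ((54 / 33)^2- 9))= 726 / 565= 1.28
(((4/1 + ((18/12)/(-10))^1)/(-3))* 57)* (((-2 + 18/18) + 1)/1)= 0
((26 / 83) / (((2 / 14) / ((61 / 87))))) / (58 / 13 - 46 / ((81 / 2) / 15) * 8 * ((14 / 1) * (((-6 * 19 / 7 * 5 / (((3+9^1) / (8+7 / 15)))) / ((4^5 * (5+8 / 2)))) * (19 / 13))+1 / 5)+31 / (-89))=-99882828864 / 374237786917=-0.27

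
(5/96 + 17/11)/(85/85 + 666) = 1687/704352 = 0.00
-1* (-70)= 70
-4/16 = -0.25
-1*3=-3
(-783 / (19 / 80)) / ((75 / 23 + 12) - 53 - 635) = 1440720 / 293987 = 4.90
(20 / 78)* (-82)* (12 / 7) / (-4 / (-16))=-13120 / 91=-144.18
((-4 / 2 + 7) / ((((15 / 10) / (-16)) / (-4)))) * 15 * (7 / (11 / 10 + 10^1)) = 224000 / 111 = 2018.02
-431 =-431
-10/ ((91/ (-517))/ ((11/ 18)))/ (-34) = -28435/ 27846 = -1.02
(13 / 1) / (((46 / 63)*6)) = 273 / 92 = 2.97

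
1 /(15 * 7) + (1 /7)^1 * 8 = 121 /105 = 1.15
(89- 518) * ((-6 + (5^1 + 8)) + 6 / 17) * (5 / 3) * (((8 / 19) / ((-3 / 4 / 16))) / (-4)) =-11440000 / 969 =-11805.99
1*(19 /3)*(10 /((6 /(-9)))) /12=-95 /12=-7.92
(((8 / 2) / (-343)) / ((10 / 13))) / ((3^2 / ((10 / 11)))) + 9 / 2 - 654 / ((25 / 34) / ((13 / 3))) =-3849.74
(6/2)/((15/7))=7/5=1.40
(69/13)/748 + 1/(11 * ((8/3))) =801/19448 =0.04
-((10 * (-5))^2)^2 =-6250000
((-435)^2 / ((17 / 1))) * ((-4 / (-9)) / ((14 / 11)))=462550 / 119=3886.97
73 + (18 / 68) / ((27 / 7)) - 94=-2135 / 102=-20.93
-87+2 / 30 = -1304 / 15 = -86.93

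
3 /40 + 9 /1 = 363 /40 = 9.08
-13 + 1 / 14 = -181 / 14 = -12.93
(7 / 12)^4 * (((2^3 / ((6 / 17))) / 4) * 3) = 40817 / 20736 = 1.97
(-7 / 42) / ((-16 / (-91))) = -91 / 96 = -0.95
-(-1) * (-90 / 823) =-90 / 823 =-0.11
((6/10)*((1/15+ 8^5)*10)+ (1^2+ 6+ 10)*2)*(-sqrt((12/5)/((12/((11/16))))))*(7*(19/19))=-1720621*sqrt(55)/25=-510418.67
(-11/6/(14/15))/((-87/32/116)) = 1760/21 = 83.81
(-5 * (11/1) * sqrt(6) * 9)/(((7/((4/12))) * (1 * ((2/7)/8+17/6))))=-1980 * sqrt(6)/241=-20.12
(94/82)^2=1.31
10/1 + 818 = 828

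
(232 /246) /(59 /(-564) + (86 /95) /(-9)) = -6215280 /1352303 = -4.60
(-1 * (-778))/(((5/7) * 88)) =2723/220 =12.38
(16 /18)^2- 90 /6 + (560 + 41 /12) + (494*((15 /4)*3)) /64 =6594491 /10368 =636.04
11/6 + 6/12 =7/3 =2.33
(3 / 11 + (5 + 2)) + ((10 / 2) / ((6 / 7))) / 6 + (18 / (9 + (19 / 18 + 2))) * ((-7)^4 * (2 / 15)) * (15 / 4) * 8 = 176134303 / 12276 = 14347.86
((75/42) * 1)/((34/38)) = 475/238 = 2.00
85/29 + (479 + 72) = 16064/29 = 553.93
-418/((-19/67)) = 1474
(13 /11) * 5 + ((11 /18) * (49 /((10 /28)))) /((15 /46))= 1953013 /7425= 263.03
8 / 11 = 0.73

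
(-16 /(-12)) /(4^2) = 1 /12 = 0.08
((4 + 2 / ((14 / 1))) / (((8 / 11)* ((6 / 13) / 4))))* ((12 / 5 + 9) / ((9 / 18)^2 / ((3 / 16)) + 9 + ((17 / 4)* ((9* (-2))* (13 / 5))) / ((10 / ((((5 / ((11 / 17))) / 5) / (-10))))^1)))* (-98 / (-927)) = 606706100 / 136713651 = 4.44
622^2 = 386884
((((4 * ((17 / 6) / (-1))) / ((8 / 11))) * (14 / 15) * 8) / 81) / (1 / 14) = -73304 / 3645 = -20.11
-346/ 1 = -346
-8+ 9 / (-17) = -145 / 17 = -8.53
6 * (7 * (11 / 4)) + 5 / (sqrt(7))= 5 * sqrt(7) / 7 + 231 / 2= 117.39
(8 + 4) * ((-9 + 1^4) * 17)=-1632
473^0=1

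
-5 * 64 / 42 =-7.62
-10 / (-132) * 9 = 15 / 22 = 0.68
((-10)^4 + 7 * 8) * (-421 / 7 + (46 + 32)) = 1257000 / 7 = 179571.43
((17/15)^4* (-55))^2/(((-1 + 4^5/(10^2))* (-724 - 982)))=-76733331851/146908991250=-0.52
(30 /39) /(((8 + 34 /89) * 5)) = 89 /4849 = 0.02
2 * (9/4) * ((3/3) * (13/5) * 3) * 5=351/2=175.50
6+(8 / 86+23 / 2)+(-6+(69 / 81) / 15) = 405763 / 34830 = 11.65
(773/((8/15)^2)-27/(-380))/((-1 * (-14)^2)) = -16523307/1191680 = -13.87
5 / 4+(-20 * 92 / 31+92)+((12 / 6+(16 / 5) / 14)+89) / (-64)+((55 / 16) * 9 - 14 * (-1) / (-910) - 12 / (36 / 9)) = 54516913 / 902720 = 60.39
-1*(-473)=473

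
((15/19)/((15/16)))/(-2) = -8/19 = -0.42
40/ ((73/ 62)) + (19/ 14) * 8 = 22908/ 511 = 44.83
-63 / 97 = -0.65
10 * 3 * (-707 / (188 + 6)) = -10605 / 97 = -109.33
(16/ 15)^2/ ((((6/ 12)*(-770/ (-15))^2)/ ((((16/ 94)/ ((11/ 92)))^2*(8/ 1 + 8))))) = 1109393408/ 39618912025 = 0.03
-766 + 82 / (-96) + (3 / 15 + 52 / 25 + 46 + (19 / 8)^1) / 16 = -763.69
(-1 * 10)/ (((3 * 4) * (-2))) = 5/ 12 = 0.42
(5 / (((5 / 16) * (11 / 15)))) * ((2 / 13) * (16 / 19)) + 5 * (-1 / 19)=6965 / 2717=2.56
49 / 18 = 2.72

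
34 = 34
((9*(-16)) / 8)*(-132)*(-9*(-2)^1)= 42768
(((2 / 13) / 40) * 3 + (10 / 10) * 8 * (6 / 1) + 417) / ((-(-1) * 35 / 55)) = 730.73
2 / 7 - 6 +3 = -19 / 7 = -2.71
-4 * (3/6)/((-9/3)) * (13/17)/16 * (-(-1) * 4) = 13/102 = 0.13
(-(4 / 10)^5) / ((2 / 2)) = -32 / 3125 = -0.01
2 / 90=0.02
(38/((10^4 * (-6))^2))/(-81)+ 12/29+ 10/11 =61527599993939/46510200000000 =1.32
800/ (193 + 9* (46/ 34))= 425/ 109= 3.90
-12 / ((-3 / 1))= 4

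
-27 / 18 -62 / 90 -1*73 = -6767 / 90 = -75.19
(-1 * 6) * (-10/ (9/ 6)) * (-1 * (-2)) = 80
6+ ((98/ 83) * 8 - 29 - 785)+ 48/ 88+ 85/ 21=-15222617/ 19173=-793.96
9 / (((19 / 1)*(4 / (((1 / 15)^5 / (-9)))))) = -1 / 57712500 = -0.00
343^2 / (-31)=-117649 / 31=-3795.13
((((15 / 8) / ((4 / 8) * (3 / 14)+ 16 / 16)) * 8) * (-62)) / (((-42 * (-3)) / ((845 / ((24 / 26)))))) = -54925 / 9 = -6102.78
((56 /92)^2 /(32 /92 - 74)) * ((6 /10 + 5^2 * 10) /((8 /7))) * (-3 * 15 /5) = 552573 /55660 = 9.93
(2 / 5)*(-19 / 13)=-38 / 65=-0.58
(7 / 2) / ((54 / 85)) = 595 / 108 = 5.51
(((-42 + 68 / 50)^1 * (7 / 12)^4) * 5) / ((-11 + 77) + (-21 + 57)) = -304927 / 1321920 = -0.23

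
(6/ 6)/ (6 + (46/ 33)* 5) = 33/ 428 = 0.08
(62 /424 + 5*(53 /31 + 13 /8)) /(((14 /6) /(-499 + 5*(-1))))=-5969079 /1643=-3633.04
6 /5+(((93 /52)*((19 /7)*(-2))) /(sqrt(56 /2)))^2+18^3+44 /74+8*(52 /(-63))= 9003785817521 /1544240880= 5830.56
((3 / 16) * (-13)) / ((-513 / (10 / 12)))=65 / 16416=0.00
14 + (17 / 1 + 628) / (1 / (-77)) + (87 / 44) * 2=-1092235 / 22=-49647.05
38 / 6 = 19 / 3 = 6.33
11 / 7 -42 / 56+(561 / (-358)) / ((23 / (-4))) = 126107 / 115276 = 1.09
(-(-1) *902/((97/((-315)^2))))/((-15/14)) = -83534220/97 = -861177.53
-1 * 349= -349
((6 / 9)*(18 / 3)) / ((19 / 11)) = 2.32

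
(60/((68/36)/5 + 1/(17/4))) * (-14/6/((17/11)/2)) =-19800/67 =-295.52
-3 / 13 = -0.23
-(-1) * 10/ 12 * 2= 5/ 3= 1.67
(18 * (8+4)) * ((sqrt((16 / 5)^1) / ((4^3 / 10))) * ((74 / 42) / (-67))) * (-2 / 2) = 333 * sqrt(5) / 469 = 1.59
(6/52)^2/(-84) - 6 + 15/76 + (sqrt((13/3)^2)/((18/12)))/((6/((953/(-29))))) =-6089499275/281591856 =-21.63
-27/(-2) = 27/2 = 13.50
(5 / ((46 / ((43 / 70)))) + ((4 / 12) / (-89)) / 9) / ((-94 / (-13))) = 1334905 / 145468008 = 0.01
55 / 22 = 5 / 2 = 2.50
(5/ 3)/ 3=5/ 9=0.56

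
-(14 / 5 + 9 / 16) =-269 / 80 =-3.36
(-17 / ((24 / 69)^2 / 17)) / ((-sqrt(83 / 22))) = 1229.83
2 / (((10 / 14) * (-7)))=-2 / 5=-0.40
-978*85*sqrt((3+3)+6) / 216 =-13855*sqrt(3) / 18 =-1333.20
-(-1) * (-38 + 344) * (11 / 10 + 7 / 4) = 8721 / 10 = 872.10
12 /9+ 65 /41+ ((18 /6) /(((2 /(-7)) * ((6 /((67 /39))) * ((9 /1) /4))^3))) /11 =511961072773 /175525573509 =2.92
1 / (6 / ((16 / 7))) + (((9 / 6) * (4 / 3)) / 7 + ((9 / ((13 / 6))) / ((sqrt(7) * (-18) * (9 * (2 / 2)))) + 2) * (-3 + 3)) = 0.67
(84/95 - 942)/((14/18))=-804654/665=-1210.01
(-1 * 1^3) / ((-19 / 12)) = 12 / 19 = 0.63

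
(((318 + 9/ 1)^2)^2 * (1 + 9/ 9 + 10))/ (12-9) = 45735244164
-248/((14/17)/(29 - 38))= 2710.29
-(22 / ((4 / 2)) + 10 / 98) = -544 / 49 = -11.10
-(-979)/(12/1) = 979/12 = 81.58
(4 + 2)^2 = 36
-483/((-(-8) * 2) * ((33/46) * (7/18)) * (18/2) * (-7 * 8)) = 0.21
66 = 66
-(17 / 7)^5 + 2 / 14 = -1417456 / 16807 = -84.34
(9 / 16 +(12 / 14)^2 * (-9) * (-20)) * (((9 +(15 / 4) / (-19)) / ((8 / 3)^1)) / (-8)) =-208970847 / 3813376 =-54.80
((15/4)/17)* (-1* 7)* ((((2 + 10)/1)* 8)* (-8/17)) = 20160/289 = 69.76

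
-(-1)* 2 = 2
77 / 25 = 3.08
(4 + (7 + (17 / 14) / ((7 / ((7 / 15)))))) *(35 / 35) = 2327 / 210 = 11.08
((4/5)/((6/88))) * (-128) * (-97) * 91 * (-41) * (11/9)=-89683449856/135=-664321850.79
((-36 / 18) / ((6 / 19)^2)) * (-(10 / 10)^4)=361 / 18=20.06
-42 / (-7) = 6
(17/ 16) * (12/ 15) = 17/ 20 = 0.85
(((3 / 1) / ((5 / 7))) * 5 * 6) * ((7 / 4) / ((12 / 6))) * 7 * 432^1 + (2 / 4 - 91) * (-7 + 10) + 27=666303 / 2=333151.50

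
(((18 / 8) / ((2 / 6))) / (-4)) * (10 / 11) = -135 / 88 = -1.53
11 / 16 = 0.69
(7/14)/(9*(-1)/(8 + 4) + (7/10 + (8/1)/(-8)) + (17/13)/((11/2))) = -1430/2323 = -0.62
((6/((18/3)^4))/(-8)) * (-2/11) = 1/9504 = 0.00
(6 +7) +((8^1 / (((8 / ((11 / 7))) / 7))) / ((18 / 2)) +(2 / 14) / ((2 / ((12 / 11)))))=9910 / 693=14.30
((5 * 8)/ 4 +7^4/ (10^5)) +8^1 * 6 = 5802401/ 100000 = 58.02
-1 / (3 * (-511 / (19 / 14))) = 19 / 21462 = 0.00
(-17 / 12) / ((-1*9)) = 17 / 108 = 0.16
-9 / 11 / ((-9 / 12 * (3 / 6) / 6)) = 144 / 11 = 13.09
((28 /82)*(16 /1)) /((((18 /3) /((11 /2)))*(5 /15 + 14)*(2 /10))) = 3080 /1763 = 1.75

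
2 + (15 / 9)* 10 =18.67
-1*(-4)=4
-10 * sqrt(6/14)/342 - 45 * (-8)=360 - 5 * sqrt(21)/1197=359.98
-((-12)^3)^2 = -2985984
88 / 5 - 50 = -162 / 5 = -32.40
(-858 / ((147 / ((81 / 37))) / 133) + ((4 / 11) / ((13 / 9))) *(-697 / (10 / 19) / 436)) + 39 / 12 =-137012939681 / 80740660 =-1696.95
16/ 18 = 8/ 9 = 0.89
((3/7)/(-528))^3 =-1/1869959168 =-0.00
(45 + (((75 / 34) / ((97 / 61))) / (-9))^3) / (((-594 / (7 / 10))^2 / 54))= 427089570576319 / 126568269972429120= 0.00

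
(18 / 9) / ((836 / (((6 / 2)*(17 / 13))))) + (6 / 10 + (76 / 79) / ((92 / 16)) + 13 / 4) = 397578783 / 98735780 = 4.03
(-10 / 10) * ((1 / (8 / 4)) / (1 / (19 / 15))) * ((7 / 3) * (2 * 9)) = -133 / 5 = -26.60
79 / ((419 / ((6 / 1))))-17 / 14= -0.08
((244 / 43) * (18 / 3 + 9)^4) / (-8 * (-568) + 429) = 12352500 / 213839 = 57.77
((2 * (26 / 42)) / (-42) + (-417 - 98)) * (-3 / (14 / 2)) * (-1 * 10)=-2271280 / 1029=-2207.27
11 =11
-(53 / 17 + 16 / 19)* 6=-7674 / 323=-23.76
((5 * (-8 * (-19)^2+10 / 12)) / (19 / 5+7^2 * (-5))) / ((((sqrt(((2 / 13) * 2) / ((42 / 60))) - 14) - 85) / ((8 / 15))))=-173403230 / 537786153 - 346460 * sqrt(910) / 4840075377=-0.32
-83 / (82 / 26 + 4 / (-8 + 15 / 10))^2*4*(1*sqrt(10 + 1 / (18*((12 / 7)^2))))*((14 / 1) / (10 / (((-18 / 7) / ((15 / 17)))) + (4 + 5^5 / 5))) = -1669213*sqrt(51938) / 104230368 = -3.65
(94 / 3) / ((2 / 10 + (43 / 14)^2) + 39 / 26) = 92120 / 32733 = 2.81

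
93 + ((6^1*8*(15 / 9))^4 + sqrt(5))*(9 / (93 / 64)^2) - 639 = 4096*sqrt(5) / 961 + 167771635294 / 961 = 174580275.19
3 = 3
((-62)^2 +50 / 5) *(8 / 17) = 30832 / 17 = 1813.65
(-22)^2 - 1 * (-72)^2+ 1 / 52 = -244399 / 52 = -4699.98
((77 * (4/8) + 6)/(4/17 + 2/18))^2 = 185422689/11236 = 16502.55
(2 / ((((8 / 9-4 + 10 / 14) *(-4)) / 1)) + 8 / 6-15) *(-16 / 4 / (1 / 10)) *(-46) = -11217560 / 453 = -24762.83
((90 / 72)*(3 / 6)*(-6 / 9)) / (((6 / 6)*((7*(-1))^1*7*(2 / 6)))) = 0.03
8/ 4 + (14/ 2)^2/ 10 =69/ 10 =6.90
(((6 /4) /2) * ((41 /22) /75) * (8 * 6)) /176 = 0.01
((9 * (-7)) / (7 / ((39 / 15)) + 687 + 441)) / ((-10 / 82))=33579 / 73495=0.46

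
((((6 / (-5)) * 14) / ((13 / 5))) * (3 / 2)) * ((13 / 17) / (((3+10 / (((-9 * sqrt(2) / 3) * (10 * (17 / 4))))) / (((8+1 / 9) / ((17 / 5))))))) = -19710 / 3343-4380 * sqrt(2) / 56831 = -6.00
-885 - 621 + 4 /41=-61742 /41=-1505.90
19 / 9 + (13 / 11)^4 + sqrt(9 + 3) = 2 * sqrt(3) + 535228 / 131769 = 7.53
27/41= 0.66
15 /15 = 1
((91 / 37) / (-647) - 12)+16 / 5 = -1053771 / 119695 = -8.80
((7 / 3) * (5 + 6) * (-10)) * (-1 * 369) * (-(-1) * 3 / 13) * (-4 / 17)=-1136520 / 221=-5142.62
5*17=85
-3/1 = -3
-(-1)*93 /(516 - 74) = 93 /442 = 0.21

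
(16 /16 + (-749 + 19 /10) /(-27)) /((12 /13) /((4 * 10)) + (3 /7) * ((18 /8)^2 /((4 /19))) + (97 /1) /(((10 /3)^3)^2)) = 2201346875 /798493788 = 2.76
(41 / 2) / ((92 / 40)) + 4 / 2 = 251 / 23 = 10.91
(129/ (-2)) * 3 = -387/ 2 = -193.50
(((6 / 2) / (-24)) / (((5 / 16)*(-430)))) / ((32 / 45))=9 / 6880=0.00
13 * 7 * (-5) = -455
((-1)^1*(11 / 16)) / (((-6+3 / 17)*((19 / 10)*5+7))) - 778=-1848511 / 2376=-777.99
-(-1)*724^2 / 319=524176 / 319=1643.18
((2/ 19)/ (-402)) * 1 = -0.00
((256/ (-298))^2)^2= 268435456/ 492884401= 0.54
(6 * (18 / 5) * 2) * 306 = 66096 / 5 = 13219.20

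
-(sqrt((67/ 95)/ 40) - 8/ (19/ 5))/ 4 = 0.49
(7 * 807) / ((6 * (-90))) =-1883 / 180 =-10.46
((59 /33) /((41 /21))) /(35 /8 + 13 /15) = 49560 /283679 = 0.17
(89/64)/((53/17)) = 1513/3392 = 0.45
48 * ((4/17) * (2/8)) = 48/17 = 2.82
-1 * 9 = -9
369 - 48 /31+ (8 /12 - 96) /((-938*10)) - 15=153733253 /436170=352.46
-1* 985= -985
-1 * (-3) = 3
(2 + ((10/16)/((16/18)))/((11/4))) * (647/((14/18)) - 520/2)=1589191/1232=1289.93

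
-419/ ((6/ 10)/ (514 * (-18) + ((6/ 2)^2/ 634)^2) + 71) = -2597029620315/ 440069056379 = -5.90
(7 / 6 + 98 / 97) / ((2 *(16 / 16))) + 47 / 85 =162403 / 98940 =1.64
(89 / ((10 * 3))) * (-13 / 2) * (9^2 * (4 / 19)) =-31239 / 95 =-328.83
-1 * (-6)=6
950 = 950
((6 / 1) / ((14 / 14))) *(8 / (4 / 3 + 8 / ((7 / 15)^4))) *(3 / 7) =37044 / 306151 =0.12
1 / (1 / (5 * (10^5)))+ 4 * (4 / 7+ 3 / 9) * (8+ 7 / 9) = 94506004 / 189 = 500031.77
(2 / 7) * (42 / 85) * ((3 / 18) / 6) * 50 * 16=160 / 51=3.14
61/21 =2.90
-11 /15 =-0.73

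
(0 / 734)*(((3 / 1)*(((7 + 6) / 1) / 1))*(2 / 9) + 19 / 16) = 0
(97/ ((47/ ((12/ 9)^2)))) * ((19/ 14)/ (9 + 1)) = 7372/ 14805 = 0.50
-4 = -4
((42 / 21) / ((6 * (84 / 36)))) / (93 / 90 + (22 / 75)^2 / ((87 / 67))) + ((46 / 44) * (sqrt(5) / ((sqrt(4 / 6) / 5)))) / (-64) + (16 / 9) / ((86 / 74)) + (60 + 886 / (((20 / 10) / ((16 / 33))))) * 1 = 8865839677978 / 32070607569- 115 * sqrt(30) / 2816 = 276.22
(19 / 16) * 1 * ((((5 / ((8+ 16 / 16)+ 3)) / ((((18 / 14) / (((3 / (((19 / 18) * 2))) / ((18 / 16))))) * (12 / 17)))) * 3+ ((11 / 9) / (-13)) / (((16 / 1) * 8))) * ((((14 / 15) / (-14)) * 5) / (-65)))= 494831 / 46725120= 0.01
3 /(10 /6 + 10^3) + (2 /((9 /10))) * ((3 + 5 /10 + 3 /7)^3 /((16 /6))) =2499932551 /49474320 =50.53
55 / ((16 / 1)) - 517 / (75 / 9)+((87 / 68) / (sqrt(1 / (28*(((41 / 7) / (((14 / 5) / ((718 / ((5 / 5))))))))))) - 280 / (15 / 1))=-92723 / 1200+87*sqrt(515165) / 238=185.10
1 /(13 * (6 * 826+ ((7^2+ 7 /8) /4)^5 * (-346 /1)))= -16777216 /22742242843623303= -0.00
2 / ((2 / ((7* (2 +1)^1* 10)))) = 210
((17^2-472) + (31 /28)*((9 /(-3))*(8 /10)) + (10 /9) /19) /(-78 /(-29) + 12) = -16106716 /1274805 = -12.63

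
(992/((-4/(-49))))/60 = 3038/15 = 202.53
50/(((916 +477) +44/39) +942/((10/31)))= 4875/420647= 0.01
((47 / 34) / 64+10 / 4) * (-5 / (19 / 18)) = -246915 / 20672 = -11.94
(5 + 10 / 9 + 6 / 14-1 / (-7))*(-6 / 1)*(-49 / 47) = 5894 / 141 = 41.80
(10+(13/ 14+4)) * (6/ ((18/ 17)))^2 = 60401/ 126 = 479.37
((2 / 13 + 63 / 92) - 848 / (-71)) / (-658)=-1085421 / 55874728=-0.02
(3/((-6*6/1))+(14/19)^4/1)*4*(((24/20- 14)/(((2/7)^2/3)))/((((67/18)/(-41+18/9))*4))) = 45497684232/43657535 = 1042.15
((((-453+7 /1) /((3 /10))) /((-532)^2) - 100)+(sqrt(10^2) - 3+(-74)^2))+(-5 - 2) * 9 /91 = 14852377465 /2759484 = 5382.30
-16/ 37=-0.43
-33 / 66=-1 / 2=-0.50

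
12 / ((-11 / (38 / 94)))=-228 / 517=-0.44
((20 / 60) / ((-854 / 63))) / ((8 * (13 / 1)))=-3 / 12688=-0.00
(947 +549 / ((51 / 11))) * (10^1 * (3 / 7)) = 4566.05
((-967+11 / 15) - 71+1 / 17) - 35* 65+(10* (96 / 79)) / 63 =-155681263 / 47005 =-3312.01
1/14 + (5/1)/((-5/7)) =-97/14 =-6.93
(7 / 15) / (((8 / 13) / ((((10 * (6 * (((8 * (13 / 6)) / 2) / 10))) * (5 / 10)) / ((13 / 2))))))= 91 / 30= 3.03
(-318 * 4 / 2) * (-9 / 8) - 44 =1343 / 2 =671.50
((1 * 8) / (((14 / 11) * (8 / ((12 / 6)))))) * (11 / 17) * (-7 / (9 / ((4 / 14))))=-242 / 1071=-0.23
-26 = -26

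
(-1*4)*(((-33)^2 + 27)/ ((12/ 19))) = -7068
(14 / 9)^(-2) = 81 / 196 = 0.41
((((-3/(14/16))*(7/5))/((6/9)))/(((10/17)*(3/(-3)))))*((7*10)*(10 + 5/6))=9282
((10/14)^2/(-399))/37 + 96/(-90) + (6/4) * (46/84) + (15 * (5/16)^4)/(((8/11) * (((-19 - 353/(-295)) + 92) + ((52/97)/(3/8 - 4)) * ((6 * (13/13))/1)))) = -3109503564882409047/12817960840284078080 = -0.24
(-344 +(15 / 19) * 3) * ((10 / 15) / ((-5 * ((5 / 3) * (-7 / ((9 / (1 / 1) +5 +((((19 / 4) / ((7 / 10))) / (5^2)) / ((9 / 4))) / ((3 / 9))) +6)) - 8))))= -27755516 / 5223765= -5.31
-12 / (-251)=12 / 251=0.05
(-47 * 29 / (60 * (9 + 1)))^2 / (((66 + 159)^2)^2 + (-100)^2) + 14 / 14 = 922644226857769 / 922644225000000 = 1.00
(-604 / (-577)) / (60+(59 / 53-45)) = 16006 / 246379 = 0.06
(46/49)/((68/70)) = 115/119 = 0.97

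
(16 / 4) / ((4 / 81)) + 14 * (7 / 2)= 130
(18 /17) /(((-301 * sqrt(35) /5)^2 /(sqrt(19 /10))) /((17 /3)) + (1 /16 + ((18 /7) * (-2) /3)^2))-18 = -80101229716105044786 /4450068314582116897 + 21050233440768 * sqrt(190) /4450068314582116897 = -18.00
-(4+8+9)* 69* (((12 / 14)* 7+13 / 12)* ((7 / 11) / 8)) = -287385 / 352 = -816.43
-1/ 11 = -0.09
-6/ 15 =-2/ 5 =-0.40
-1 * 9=-9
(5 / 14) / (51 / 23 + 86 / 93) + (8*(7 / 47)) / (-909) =0.11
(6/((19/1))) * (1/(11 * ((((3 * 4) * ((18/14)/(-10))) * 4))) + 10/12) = 1945/7524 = 0.26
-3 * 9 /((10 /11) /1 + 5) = -297 /65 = -4.57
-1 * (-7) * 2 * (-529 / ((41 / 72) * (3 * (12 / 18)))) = -6502.83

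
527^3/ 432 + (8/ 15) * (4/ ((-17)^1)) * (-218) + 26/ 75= 62209439143/ 183600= 338831.37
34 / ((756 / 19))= 323 / 378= 0.85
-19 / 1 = -19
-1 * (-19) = 19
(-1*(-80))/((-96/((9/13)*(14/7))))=-15/13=-1.15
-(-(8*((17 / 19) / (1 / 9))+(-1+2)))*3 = 3729 / 19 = 196.26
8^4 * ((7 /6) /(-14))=-1024 /3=-341.33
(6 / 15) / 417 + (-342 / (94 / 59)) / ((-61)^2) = -20685791 / 364639395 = -0.06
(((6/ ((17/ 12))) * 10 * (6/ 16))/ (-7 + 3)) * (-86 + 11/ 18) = 23055/ 68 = 339.04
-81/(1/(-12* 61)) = 59292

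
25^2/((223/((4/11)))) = 2500/2453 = 1.02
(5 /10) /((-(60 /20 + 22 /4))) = -1 /17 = -0.06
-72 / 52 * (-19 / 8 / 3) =57 / 52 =1.10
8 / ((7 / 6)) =48 / 7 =6.86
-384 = -384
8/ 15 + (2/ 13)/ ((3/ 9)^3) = 914/ 195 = 4.69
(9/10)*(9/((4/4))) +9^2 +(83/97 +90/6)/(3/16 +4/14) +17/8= 25649749/205640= 124.73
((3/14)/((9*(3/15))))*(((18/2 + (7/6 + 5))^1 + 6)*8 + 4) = 1300/63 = 20.63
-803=-803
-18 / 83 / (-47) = 0.00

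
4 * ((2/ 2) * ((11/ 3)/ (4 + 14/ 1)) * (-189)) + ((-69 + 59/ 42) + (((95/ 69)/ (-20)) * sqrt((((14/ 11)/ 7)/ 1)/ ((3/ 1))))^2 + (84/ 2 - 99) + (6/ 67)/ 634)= -52060368073939/ 186867688392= -278.59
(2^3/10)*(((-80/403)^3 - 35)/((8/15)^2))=-103108092525/1047213232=-98.46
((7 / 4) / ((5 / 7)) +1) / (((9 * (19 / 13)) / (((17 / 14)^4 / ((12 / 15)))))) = 24972779 / 35035392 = 0.71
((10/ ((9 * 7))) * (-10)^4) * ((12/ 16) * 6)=50000/ 7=7142.86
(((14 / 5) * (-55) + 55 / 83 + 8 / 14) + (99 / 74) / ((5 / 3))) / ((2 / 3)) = -98002599 / 429940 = -227.94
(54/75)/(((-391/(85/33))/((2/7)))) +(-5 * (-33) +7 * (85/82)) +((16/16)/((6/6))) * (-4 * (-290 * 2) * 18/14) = 2290958291/726110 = 3155.11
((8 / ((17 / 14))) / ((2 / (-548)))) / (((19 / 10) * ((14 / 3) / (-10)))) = 657600 / 323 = 2035.91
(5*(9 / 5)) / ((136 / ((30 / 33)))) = 0.06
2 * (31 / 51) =62 / 51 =1.22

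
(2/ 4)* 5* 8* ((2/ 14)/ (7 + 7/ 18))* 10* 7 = 3600/ 133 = 27.07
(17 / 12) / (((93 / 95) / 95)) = 153425 / 1116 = 137.48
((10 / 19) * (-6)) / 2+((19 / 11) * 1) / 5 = -1289 / 1045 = -1.23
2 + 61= 63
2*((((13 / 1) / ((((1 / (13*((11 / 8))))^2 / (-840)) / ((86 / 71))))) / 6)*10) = -2000423425 / 142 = -14087488.91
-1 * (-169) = 169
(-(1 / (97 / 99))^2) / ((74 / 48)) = -235224 / 348133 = -0.68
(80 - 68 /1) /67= 12 /67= 0.18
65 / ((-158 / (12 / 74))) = -195 / 2923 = -0.07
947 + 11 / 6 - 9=5639 / 6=939.83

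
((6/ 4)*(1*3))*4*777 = 13986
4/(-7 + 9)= 2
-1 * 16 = -16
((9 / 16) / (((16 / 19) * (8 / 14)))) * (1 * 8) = 1197 / 128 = 9.35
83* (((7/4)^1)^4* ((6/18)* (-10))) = -996415/384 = -2594.83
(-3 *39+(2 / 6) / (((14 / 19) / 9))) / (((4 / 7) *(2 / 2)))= -1581 / 8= -197.62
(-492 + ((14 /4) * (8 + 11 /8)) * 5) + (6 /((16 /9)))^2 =-20259 /64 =-316.55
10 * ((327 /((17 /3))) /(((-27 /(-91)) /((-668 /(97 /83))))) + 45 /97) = -5499467410 /4947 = -1111677.26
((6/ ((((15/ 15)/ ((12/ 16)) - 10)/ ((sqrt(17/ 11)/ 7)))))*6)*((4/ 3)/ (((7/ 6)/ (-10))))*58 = 250560*sqrt(187)/ 7007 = 488.99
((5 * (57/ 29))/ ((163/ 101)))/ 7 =28785/ 33089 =0.87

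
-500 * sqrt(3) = -866.03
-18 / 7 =-2.57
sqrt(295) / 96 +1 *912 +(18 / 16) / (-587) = sqrt(295) / 96 +4282743 / 4696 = 912.18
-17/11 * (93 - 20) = -1241/11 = -112.82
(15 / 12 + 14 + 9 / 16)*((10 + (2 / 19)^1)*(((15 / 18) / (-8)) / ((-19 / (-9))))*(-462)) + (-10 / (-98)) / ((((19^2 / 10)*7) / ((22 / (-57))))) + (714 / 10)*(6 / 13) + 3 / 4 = 6746169882143 / 1835056860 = 3676.27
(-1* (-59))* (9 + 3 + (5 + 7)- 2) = 1298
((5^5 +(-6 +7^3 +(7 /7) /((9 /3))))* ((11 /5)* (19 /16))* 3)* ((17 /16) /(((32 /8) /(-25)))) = -184525055 /1024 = -180200.25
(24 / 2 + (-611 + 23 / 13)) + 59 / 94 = -729049 / 1222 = -596.60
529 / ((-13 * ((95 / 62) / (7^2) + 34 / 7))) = -1607102 / 193063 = -8.32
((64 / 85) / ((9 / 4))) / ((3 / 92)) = 23552 / 2295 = 10.26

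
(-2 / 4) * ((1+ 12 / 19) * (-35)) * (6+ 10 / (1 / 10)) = 57505 / 19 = 3026.58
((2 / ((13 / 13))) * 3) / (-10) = -3 / 5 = -0.60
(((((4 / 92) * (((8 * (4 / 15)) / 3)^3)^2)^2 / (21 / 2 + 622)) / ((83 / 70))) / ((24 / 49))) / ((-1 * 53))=-197726038040074256384 / 121787180217597230861572265625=-0.00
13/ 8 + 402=3229/ 8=403.62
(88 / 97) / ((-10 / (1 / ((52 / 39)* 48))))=-11 / 7760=-0.00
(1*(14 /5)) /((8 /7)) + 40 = 42.45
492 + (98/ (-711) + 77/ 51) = 5963387/ 12087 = 493.37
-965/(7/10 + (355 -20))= -9650/3357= -2.87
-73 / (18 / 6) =-73 / 3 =-24.33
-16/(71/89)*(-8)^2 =-91136/71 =-1283.61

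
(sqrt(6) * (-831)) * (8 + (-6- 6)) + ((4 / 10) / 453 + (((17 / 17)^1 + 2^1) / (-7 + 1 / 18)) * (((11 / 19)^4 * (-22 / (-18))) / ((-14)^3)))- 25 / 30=-2809328517447 / 3374857776500 + 3324 * sqrt(6)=8141.27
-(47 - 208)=161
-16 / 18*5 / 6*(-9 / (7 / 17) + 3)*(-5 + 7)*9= 251.43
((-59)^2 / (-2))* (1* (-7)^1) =24367 / 2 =12183.50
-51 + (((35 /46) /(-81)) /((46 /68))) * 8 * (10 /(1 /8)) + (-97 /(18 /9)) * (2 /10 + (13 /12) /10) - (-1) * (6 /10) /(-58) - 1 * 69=-143.85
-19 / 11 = -1.73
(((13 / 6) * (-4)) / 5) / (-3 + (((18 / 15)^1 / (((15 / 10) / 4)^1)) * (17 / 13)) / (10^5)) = 2112500 / 3656199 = 0.58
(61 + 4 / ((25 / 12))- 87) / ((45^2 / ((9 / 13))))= -602 / 73125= -0.01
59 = 59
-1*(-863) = 863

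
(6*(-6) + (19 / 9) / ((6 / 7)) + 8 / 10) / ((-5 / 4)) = 17678 / 675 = 26.19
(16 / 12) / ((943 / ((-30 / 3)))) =-40 / 2829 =-0.01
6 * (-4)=-24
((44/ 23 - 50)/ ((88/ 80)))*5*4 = -221200/ 253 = -874.31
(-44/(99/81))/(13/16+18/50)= -14400/469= -30.70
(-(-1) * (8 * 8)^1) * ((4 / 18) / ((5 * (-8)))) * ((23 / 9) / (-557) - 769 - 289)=84860432 / 225585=376.18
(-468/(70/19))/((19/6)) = -1404/35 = -40.11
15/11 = 1.36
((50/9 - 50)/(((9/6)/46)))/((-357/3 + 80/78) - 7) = 239200/21933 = 10.91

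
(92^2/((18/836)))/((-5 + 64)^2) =3537952/31329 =112.93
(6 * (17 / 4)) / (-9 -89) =-51 / 196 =-0.26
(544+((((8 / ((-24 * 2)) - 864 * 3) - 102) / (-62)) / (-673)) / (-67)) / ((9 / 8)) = 18249983306 / 37741167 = 483.56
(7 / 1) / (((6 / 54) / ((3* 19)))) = 3591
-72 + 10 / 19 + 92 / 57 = -3982 / 57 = -69.86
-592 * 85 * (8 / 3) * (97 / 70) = -3904832 / 21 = -185944.38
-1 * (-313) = 313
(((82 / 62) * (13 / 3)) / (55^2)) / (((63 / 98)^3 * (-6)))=-731276 / 615257775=-0.00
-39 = -39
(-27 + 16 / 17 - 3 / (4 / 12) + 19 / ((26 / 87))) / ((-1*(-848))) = 12605 / 374816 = 0.03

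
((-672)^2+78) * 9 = 4064958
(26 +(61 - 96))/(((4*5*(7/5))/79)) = -711/28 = -25.39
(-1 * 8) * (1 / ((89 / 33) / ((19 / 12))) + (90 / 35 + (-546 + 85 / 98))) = 18908394 / 4361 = 4335.79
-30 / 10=-3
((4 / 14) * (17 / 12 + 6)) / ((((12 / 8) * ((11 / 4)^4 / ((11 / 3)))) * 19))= 0.00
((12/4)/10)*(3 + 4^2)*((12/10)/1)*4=684/25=27.36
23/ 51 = 0.45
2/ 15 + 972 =14582/ 15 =972.13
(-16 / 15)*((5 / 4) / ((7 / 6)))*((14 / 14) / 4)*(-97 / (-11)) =-194 / 77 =-2.52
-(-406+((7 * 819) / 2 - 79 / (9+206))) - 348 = -1207497 / 430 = -2808.13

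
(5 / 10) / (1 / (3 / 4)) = 3 / 8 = 0.38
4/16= 1/4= 0.25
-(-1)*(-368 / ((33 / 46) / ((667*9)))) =-33872928 / 11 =-3079357.09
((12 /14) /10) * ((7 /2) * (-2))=-3 /5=-0.60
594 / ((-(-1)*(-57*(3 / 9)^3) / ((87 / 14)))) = -232551 / 133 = -1748.50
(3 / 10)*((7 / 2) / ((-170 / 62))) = -651 / 1700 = -0.38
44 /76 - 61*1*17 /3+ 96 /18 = -19366 /57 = -339.75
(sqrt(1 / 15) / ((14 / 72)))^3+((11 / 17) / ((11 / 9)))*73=5184*sqrt(15) / 8575+657 / 17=40.99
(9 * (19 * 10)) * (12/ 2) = 10260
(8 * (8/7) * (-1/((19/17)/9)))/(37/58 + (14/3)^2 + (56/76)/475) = -2427926400/739261831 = -3.28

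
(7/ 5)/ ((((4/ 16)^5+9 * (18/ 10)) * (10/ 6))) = 21504/ 414745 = 0.05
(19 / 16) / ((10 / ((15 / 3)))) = 19 / 32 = 0.59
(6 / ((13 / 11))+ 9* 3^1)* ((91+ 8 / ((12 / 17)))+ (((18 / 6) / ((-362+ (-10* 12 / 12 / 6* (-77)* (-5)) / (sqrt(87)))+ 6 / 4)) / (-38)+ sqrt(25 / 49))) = 3305.46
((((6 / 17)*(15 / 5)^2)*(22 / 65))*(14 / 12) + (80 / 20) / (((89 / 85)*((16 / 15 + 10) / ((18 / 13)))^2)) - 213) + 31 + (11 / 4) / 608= -3870158780749249 / 21419799057280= -180.68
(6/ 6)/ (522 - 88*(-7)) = 1/ 1138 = 0.00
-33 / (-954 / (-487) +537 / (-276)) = -1478532 / 595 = -2484.93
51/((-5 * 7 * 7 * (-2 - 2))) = 51/980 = 0.05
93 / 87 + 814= 23637 / 29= 815.07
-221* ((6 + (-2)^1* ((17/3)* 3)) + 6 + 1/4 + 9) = 11271/4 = 2817.75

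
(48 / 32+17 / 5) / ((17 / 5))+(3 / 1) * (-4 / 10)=0.24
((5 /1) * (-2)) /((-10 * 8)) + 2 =17 /8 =2.12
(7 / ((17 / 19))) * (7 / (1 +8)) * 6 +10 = 2372 / 51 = 46.51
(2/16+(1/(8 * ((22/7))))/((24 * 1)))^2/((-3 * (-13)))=286225/695844864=0.00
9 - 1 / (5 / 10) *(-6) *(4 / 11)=147 / 11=13.36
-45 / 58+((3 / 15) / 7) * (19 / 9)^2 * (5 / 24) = -295711 / 394632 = -0.75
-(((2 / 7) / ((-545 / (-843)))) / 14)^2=-710649 / 713157025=-0.00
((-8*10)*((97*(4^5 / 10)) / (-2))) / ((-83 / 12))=-4767744 / 83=-57442.70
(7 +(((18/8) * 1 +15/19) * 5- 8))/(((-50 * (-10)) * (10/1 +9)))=1079/722000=0.00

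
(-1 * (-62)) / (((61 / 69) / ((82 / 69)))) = 5084 / 61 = 83.34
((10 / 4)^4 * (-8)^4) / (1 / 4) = 640000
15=15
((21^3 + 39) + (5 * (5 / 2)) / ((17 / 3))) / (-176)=-316275 / 5984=-52.85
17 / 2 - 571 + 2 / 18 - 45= -607.39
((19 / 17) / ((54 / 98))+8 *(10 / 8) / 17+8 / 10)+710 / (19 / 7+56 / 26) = 151753513 / 1016685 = 149.26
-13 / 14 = -0.93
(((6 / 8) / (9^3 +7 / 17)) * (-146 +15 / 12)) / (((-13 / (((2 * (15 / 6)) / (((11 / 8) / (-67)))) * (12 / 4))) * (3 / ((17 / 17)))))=-1978443 / 709280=-2.79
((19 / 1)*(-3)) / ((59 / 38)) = -2166 / 59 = -36.71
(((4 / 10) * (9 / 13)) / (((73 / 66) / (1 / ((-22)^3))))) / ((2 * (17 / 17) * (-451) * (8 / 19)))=513 / 8286060640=0.00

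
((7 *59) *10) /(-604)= -2065 /302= -6.84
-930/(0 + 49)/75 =-62/245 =-0.25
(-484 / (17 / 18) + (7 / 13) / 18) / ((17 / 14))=-14269423 / 33813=-422.01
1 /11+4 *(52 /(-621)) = -1667 /6831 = -0.24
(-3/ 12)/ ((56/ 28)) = -1/ 8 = -0.12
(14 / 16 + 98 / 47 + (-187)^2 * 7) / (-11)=-92039521 / 4136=-22253.27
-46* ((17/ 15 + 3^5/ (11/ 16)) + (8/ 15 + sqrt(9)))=-543628/ 33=-16473.58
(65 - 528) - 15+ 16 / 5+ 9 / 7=-16573 / 35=-473.51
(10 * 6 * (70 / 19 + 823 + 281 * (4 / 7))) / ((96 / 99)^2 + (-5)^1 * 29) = -8579468700 / 20865173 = -411.19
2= 2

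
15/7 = 2.14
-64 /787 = -0.08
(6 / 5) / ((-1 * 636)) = -1 / 530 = -0.00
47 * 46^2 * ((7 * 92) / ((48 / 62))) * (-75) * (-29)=179932287850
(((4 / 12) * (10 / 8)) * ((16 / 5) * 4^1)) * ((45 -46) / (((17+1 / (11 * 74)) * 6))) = -6512 / 124551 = -0.05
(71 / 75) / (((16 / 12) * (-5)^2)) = 0.03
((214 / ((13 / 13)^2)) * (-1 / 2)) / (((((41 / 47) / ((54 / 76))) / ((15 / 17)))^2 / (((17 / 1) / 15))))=-2584629405 / 41265188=-62.63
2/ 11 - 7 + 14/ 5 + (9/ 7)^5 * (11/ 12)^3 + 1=-18458233/ 59160640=-0.31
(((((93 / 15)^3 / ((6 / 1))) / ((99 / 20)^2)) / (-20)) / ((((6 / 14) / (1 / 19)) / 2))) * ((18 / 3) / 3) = -1668296 / 41899275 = -0.04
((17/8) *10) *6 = 127.50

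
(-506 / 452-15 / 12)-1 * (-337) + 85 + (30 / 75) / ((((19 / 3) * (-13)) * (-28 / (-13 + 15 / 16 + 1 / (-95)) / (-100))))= 12468116435 / 29697304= 419.84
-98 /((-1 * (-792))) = -49 /396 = -0.12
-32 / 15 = -2.13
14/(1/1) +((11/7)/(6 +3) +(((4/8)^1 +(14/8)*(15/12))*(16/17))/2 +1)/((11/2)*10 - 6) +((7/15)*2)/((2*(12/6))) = 14.28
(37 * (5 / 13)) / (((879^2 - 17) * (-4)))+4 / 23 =160701537 / 924058304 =0.17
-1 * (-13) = 13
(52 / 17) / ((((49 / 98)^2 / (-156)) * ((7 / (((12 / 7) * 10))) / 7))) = -3893760 / 119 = -32720.67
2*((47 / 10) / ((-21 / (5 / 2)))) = -47 / 42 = -1.12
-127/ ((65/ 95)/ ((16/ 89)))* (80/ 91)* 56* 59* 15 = -21867571200/ 15041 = -1453864.18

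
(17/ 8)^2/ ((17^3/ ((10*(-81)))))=-405/ 544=-0.74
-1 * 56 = -56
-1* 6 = -6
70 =70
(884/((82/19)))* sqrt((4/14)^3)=16796* sqrt(14)/2009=31.28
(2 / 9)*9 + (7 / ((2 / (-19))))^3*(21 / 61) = -49404401 / 488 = -101238.53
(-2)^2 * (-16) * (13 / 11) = -832 / 11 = -75.64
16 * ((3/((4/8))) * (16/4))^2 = 9216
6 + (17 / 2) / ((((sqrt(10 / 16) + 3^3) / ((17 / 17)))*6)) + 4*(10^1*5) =1200668 / 5827 - 17*sqrt(10) / 34962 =206.05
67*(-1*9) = -603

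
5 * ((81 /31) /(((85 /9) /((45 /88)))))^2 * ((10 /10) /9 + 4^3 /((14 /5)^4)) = 595503555345 /5163910835776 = 0.12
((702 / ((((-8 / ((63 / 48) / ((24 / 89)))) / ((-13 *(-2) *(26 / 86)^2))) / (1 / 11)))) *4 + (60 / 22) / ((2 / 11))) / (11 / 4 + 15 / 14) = -3226293987 / 34820368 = -92.66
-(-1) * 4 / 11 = 4 / 11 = 0.36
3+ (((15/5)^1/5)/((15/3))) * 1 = 78/25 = 3.12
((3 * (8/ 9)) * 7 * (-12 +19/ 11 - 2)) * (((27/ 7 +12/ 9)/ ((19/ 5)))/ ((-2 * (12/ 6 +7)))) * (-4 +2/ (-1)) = -21800/ 209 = -104.31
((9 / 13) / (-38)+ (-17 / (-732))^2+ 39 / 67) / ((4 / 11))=55053067487 / 35469405504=1.55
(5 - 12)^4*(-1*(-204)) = 489804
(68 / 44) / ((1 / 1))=17 / 11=1.55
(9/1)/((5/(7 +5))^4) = 298.60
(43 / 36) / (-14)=-0.09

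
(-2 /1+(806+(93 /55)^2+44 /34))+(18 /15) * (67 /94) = 1955353586 /2416975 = 809.01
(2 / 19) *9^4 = 13122 / 19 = 690.63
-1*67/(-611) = 67/611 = 0.11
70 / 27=2.59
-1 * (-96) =96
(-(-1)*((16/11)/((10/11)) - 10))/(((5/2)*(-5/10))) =168/25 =6.72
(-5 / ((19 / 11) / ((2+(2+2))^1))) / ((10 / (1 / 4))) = -33 / 76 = -0.43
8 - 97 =-89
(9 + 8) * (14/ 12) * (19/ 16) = 2261/ 96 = 23.55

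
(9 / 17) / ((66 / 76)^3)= 54872 / 67881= 0.81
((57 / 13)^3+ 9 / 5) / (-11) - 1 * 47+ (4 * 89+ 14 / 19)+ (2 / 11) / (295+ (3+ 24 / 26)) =122434850634 / 405533245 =301.91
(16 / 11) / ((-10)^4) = 1 / 6875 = 0.00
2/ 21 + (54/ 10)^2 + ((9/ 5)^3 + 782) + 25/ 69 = 49353517/ 60375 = 817.45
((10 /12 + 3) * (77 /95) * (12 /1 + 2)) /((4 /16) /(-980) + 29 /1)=9719248 /6479703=1.50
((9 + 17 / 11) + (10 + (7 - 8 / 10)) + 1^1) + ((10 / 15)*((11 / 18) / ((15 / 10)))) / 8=495029 / 17820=27.78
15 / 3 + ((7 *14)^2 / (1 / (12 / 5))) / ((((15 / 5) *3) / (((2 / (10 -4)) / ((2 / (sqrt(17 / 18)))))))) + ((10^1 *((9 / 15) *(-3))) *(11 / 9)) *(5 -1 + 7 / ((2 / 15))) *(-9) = 9604 *sqrt(34) / 135 + 11192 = 11606.82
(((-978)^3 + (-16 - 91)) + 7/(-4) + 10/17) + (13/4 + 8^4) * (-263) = -31841665139/34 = -936519562.91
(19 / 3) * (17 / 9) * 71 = 22933 / 27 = 849.37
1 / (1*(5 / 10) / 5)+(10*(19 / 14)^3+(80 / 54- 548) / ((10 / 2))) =-13763207 / 185220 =-74.31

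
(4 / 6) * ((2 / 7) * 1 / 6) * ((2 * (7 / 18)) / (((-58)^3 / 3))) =-1 / 2634012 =-0.00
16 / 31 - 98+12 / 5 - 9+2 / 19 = -306217 / 2945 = -103.98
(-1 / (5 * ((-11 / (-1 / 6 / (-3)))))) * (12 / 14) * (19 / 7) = 19 / 8085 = 0.00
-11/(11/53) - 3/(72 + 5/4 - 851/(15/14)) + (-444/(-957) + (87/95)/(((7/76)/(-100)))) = -101124478393/96601813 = -1046.82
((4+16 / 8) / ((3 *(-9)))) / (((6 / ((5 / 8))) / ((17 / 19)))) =-85 / 4104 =-0.02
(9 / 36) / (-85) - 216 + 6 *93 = 342.00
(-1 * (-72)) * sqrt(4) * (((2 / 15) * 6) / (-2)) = -288 / 5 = -57.60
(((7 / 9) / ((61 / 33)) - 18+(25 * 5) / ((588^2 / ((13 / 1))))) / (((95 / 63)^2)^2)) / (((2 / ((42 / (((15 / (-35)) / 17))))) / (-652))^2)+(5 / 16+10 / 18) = -37754607555170409158749 / 37655910000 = -1002621037578.71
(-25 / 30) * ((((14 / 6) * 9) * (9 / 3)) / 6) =-35 / 4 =-8.75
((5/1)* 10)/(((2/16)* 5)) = 80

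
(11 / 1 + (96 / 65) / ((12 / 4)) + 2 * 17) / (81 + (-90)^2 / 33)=32527 / 233415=0.14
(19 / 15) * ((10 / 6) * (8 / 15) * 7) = 1064 / 135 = 7.88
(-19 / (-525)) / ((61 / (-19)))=-361 / 32025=-0.01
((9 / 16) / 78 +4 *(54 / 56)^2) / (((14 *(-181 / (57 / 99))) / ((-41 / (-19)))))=-1038161 / 568183616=-0.00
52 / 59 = 0.88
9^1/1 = 9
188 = 188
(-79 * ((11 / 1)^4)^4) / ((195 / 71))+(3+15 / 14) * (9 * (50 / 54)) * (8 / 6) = -1804124243633433695593 / 1365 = -1321702742588596113.99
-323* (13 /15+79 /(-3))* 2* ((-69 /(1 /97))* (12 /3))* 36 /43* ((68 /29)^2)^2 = -1695093248543735808 /152065415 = -11147131966.49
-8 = -8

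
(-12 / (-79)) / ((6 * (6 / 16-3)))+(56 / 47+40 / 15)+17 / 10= 4326341 / 779730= 5.55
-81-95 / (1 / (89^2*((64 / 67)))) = -48165107 / 67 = -718882.19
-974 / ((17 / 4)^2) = -15584 / 289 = -53.92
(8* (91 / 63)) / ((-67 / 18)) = -208 / 67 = -3.10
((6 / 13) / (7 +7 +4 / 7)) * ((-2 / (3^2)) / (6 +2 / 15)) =-35 / 30498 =-0.00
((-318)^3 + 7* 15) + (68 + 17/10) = -321572573/10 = -32157257.30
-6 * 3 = -18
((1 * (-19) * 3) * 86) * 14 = -68628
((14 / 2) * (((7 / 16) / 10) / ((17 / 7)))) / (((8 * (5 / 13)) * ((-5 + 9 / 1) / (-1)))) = -0.01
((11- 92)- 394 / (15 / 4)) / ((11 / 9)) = -8373 / 55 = -152.24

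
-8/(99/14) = -112/99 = -1.13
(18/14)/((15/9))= 0.77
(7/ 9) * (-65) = -455/ 9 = -50.56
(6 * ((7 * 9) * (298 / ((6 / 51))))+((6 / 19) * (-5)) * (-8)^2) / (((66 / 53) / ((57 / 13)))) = 482037279 / 143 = 3370890.06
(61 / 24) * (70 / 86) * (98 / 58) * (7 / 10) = 146461 / 59856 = 2.45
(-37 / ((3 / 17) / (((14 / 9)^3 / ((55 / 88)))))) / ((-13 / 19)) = 262348352 / 142155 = 1845.51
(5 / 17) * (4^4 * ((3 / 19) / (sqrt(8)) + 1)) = 960 * sqrt(2) / 323 + 1280 / 17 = 79.50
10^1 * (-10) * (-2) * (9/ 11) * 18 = 32400/ 11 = 2945.45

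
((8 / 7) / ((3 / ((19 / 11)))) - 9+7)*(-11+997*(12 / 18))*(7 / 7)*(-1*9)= 607910 / 77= 7894.94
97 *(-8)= -776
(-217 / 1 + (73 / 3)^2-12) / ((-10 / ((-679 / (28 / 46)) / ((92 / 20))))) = 79249 / 9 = 8805.44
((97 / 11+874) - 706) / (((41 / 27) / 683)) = 35867745 / 451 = 79529.37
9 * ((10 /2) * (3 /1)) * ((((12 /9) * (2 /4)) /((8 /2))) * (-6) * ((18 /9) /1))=-270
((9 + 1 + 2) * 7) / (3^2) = 28 / 3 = 9.33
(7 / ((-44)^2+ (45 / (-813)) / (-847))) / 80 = 1606759 / 35550691760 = 0.00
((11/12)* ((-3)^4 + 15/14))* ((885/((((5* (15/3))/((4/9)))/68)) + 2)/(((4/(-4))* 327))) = -33868307/137340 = -246.60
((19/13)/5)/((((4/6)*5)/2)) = 57/325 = 0.18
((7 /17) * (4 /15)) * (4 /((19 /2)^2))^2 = 7168 /33231855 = 0.00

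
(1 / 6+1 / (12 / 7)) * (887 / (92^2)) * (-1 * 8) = -2661 / 4232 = -0.63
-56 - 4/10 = -282/5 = -56.40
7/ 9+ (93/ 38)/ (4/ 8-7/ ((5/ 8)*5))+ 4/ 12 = -1465/ 4959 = -0.30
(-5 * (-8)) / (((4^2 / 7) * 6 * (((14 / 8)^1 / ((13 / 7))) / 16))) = 1040 / 21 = 49.52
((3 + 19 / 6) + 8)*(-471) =-13345 / 2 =-6672.50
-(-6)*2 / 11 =12 / 11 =1.09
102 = 102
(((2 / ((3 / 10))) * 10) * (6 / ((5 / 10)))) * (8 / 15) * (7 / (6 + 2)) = 1120 / 3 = 373.33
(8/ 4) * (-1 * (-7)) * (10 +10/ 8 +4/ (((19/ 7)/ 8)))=12257/ 38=322.55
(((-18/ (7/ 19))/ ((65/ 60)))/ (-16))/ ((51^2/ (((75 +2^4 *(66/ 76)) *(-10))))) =-25335/ 26299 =-0.96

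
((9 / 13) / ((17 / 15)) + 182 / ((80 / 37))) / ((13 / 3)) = 2248521 / 114920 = 19.57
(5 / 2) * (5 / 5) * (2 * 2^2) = 20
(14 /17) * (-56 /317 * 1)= -784 /5389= -0.15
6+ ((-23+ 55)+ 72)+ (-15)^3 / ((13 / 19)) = -62695 / 13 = -4822.69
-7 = -7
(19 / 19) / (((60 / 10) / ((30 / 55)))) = 1 / 11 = 0.09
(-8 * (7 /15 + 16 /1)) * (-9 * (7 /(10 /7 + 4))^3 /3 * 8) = 12235496 /1805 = 6778.67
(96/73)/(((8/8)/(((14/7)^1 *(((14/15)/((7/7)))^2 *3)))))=12544/1825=6.87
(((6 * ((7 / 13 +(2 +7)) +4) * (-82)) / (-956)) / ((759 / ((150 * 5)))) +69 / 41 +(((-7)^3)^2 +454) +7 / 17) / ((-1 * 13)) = -5882958919711 / 647508121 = -9085.54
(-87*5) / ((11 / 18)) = -7830 / 11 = -711.82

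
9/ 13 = 0.69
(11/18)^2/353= 0.00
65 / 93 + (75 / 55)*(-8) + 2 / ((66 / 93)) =-7562 / 1023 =-7.39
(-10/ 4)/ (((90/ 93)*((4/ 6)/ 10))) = -155/ 4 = -38.75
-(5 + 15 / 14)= -85 / 14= -6.07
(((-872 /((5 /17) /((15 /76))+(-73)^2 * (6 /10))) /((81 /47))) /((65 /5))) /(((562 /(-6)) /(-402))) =-466807760 /8939442603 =-0.05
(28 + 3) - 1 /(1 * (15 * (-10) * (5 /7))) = 23257 /750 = 31.01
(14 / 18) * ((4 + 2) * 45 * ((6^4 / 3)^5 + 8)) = 3159643096352400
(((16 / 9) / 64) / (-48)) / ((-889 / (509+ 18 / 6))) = 8 / 24003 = 0.00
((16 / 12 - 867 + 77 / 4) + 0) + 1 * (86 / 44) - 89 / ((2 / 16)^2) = -863341 / 132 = -6540.46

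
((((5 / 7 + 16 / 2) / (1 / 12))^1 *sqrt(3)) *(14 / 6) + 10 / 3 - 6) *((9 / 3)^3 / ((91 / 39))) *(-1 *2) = 432 / 7 - 39528 *sqrt(3) / 7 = -9718.93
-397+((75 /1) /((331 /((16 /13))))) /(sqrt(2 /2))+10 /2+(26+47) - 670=-4254467 /4303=-988.72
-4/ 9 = -0.44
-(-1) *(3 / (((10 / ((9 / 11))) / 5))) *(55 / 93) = 45 / 62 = 0.73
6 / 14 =3 / 7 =0.43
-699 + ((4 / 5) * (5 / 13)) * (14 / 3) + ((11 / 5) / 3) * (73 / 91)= -317124 / 455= -696.98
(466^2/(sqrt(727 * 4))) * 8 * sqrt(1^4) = 868624 * sqrt(727)/727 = 32215.48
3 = 3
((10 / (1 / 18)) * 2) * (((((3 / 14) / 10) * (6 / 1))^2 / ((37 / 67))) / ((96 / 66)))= 7.41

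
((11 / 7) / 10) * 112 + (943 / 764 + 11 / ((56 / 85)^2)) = 44.18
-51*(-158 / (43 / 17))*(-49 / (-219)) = 2237438 / 3139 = 712.79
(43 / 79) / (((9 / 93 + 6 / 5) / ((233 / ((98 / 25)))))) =38823625 / 1556142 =24.95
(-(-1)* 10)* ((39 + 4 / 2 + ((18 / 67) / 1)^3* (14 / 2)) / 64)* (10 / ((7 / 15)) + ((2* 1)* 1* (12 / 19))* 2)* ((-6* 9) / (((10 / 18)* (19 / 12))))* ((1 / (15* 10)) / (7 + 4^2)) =-4789230247593 / 1748064632300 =-2.74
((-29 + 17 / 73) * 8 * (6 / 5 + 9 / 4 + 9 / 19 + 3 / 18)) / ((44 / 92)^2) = -690683560 / 167827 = -4115.45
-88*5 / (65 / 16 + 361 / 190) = -35200 / 477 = -73.79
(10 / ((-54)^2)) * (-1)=-5 / 1458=-0.00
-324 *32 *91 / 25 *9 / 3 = -2830464 / 25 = -113218.56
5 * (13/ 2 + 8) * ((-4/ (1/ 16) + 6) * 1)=-4205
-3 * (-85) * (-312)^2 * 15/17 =21902400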